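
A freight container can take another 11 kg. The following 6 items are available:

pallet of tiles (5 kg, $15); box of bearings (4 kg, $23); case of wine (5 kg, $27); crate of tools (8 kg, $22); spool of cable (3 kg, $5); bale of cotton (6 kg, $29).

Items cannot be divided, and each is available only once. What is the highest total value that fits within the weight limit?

Check high-value combinations within 11 kg:
- case of wine+bale of cotton: weight 5+6=11, value 27+29=56
- box of bearings+bale of cotton: weight 4+6=10, value 23+29=52
- box of bearings+case of wine: weight 4+5=9, value 23+27=50
- pallet of tiles+bale of cotton: weight 5+6=11, value 15+29=44
Best: $56.

$56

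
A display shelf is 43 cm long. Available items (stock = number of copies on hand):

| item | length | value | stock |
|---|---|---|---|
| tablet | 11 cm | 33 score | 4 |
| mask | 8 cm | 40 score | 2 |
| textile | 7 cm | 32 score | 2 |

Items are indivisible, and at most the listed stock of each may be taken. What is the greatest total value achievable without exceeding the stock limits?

Best selections within length 43 and stock limits:
- 1×tablet + 2×mask + 2×textile: length 41, value 177
- 2×tablet + 2×mask: length 38, value 146
Best: 177 score.

177 score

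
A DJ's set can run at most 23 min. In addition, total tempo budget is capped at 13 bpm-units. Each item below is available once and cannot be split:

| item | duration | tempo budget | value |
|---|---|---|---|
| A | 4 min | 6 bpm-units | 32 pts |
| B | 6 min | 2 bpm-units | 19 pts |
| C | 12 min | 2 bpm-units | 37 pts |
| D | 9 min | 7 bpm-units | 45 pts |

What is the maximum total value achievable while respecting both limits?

88 pts

Feasible sets respecting both limits:
- A+B+C: duration 22, tempo budget 10, value 88
- C+D: duration 21, tempo budget 9, value 82
- A+D: duration 13, tempo budget 13, value 77
- A+C: duration 16, tempo budget 8, value 69
Best: 88 pts.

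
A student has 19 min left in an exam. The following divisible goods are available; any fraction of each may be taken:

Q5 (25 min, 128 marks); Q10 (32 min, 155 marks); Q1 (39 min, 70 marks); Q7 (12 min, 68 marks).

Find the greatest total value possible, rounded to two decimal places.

Take in order of value per unit:
- Q7 (68/12 per unit): all 12 → value 68, running total 68.00
- Q5 (128/25 per unit): 7 of 25 → value 7×128/25 = 35.8400, running total 103.84
Total 103.84.

103.84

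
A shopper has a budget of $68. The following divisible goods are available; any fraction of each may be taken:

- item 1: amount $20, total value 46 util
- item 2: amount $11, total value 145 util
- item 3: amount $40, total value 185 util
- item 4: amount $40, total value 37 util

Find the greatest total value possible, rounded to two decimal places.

369.10

Take in order of value per unit:
- item 2 (145/11 per unit): all 11 → value 145, running total 145.00
- item 3 (185/40 per unit): all 40 → value 185, running total 330.00
- item 1 (46/20 per unit): 17 of 20 → value 17×46/20 = 39.1000, running total 369.10
Total 369.10.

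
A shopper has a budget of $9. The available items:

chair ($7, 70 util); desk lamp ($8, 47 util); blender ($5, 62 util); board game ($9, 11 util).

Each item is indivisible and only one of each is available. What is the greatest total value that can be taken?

Check high-value combinations within $9:
- chair: cost 7, value 70
- blender: cost 5, value 62
- desk lamp: cost 8, value 47
- board game: cost 9, value 11
Best: 70 util.

70 util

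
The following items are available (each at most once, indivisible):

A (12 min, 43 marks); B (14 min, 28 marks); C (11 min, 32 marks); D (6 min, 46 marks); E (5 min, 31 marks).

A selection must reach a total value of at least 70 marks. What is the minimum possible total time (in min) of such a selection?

11

Subsets with value ≥ 70, sorted by total time:
- D+E: time 11, value 77
- C+D: time 17, value 78
- A+E: time 17, value 74
Minimum time: 11 min.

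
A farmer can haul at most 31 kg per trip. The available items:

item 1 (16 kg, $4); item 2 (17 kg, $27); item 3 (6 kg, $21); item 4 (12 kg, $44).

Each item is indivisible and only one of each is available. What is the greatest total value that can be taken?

Check high-value combinations within 31 kg:
- item 2+item 4: weight 17+12=29, value 27+44=71
- item 3+item 4: weight 6+12=18, value 21+44=65
- item 2+item 3: weight 17+6=23, value 27+21=48
- item 1+item 4: weight 16+12=28, value 4+44=48
Best: $71.

$71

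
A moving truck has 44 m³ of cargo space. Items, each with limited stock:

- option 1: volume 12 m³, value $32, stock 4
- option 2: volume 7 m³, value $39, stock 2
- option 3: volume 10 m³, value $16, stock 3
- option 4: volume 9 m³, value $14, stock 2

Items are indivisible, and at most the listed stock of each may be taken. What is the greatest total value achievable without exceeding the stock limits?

$142

Best selections within volume 44 and stock limits:
- 2×option 1 + 2×option 2: volume 38, value 142
- 1×option 1 + 2×option 2 + 2×option 4: volume 44, value 138
- 3×option 1 + 1×option 2: volume 43, value 135
- 1×option 1 + 2×option 2 + 1×option 3: volume 36, value 126
Best: $142.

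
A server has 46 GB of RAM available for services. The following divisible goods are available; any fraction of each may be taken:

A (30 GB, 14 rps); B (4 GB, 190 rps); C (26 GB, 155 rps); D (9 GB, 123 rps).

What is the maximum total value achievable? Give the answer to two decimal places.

Take in order of value per unit:
- B (190/4 per unit): all 4 → value 190, running total 190.00
- D (123/9 per unit): all 9 → value 123, running total 313.00
- C (155/26 per unit): all 26 → value 155, running total 468.00
- A (14/30 per unit): 7 of 30 → value 7×14/30 = 3.2667, running total 471.27
Total 471.27.

471.27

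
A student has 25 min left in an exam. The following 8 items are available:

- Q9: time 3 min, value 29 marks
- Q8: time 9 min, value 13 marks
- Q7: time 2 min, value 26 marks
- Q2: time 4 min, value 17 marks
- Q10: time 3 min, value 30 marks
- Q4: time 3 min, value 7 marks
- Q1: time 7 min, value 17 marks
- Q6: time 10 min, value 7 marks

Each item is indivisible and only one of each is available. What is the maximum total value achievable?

Check high-value combinations within 25 min:
- Q9+Q7+Q2+Q10+Q4+Q1: time 3+2+4+3+3+7=22, value 29+26+17+30+7+17=126
- Q9+Q8+Q7+Q2+Q10+Q4: time 3+9+2+4+3+3=24, value 29+13+26+17+30+7=122
- Q9+Q7+Q2+Q10+Q1: time 3+2+4+3+7=19, value 29+26+17+30+17=119
Best: 126 marks.

126 marks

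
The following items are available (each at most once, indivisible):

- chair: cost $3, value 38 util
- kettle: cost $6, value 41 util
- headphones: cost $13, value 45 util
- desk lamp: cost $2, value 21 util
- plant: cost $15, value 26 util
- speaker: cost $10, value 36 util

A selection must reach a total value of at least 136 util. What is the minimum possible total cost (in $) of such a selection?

21

Subsets with value ≥ 136, sorted by total cost:
- chair+kettle+desk lamp+speaker: cost 21, value 136
- chair+kettle+headphones+desk lamp: cost 24, value 145
Minimum cost: 21 $.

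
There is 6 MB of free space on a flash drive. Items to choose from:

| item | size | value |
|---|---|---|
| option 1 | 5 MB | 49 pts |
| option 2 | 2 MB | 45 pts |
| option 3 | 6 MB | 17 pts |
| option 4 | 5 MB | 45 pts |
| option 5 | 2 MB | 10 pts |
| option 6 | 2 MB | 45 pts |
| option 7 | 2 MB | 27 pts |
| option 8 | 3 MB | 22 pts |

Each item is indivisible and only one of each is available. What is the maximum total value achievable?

117 pts

Check high-value combinations within 6 MB:
- option 2+option 6+option 7: size 2+2+2=6, value 45+45+27=117
- option 2+option 5+option 6: size 2+2+2=6, value 45+10+45=100
- option 2+option 6: size 2+2=4, value 45+45=90
Best: 117 pts.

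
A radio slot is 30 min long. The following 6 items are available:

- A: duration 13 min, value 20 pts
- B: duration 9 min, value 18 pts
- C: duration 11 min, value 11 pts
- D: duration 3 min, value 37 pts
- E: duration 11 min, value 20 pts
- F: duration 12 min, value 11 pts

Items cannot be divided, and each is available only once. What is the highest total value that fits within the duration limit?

77 pts

Check high-value combinations within 30 min:
- A+D+E: duration 13+3+11=27, value 20+37+20=77
- B+D+E: duration 9+3+11=23, value 18+37+20=75
- A+B+D: duration 13+9+3=25, value 20+18+37=75
- C+D+E: duration 11+3+11=25, value 11+37+20=68
Best: 77 pts.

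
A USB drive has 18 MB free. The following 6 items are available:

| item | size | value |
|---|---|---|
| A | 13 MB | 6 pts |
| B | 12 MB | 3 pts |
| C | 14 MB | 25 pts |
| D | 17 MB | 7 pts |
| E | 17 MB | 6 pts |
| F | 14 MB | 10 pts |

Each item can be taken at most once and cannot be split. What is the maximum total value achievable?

25 pts

Check high-value combinations within 18 MB:
- C: size 14, value 25
- F: size 14, value 10
- D: size 17, value 7
- A: size 13, value 6
- E: size 17, value 6
Best: 25 pts.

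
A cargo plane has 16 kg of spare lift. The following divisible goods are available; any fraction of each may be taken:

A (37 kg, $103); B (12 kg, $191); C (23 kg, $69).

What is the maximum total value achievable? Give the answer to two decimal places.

203.00

Take in order of value per unit:
- B (191/12 per unit): all 12 → value 191, running total 191.00
- C (69/23 per unit): 4 of 23 → value 4×69/23 = 12.0000, running total 203.00
Total 203.00.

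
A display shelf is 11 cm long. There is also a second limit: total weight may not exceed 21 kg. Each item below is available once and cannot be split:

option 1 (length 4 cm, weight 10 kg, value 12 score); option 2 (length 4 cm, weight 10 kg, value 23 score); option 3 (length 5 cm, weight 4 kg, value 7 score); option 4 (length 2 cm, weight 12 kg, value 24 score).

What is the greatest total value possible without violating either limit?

Feasible sets respecting both limits:
- option 1+option 2: length 8, weight 20, value 35
- option 3+option 4: length 7, weight 16, value 31
- option 2+option 3: length 9, weight 14, value 30
- option 4: length 2, weight 12, value 24
Best: 35 score.

35 score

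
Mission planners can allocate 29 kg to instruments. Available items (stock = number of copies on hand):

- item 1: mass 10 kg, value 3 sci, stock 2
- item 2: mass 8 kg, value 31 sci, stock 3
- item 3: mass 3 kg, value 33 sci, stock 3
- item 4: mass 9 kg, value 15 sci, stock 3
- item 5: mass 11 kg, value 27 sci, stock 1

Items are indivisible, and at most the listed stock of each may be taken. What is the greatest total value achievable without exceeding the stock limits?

161 sci

Best selections within mass 29 and stock limits:
- 2×item 2 + 3×item 3: mass 25, value 161
- 1×item 2 + 3×item 3 + 1×item 5: mass 28, value 157
Best: 161 sci.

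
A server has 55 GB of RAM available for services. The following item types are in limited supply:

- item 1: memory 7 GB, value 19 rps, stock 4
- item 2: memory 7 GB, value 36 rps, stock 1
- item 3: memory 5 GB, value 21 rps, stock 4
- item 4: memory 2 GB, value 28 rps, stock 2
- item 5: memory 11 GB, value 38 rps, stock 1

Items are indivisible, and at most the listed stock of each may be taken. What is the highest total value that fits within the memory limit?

Best selections within memory 55 and stock limits:
- 1×item 1 + 1×item 2 + 4×item 3 + 2×item 4 + 1×item 5: memory 49, value 233
- 3×item 1 + 1×item 2 + 4×item 3 + 2×item 4: memory 52, value 233
- 2×item 1 + 1×item 2 + 3×item 3 + 2×item 4 + 1×item 5: memory 51, value 231
Best: 233 rps.

233 rps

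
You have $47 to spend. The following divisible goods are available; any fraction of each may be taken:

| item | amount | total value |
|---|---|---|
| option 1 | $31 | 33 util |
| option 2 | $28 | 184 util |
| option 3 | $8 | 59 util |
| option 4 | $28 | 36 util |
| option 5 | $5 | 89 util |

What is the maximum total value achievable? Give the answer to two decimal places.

Take in order of value per unit:
- option 5 (89/5 per unit): all 5 → value 89, running total 89.00
- option 3 (59/8 per unit): all 8 → value 59, running total 148.00
- option 2 (184/28 per unit): all 28 → value 184, running total 332.00
- option 4 (36/28 per unit): 6 of 28 → value 6×36/28 = 7.7143, running total 339.71
Total 339.71.

339.71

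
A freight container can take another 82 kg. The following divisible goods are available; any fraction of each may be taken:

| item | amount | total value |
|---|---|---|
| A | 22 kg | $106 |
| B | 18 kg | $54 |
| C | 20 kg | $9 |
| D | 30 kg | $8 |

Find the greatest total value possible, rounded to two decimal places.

174.87

Take in order of value per unit:
- A (106/22 per unit): all 22 → value 106, running total 106.00
- B (54/18 per unit): all 18 → value 54, running total 160.00
- C (9/20 per unit): all 20 → value 9, running total 169.00
- D (8/30 per unit): 22 of 30 → value 22×8/30 = 5.8667, running total 174.87
Total 174.87.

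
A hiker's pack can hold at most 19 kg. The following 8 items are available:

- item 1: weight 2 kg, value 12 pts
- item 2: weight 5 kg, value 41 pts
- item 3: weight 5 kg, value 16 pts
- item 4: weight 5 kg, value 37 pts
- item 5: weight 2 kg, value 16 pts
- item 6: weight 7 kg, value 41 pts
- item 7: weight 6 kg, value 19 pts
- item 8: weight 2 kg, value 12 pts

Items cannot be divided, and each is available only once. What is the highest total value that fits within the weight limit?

This is a 0/1 knapsack; check combinations near the capacity.
- item 2+item 4+item 5+item 6: weight 5+5+2+7=19, value 41+37+16+41=135
- item 1+item 2+item 4+item 6: weight 2+5+5+7=19, value 12+41+37+41=131
- item 2+item 4+item 6+item 8: weight 5+5+7+2=19, value 41+37+41+12=131
- item 1+item 2+item 5+item 6+item 8: weight 2+5+2+7+2=18, value 12+41+16+41+12=122
Best: 135 pts.

135 pts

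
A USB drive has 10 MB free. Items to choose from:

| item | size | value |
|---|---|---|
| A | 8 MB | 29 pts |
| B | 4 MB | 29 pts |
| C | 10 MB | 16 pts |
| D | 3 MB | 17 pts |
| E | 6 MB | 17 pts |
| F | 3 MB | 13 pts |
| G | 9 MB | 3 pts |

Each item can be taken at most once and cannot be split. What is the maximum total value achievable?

Check high-value combinations within 10 MB:
- B+D+F: size 4+3+3=10, value 29+17+13=59
- B+D: size 4+3=7, value 29+17=46
- B+E: size 4+6=10, value 29+17=46
- B+F: size 4+3=7, value 29+13=42
Best: 59 pts.

59 pts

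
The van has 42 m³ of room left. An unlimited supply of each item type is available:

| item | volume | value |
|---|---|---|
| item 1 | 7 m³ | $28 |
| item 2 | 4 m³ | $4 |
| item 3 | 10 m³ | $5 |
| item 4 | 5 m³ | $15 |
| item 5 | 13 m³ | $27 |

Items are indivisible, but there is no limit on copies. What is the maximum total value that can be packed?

$168

Best value-per-unit is item 1 at 28/7, and filling with it alone uses volume 6×7=42. No mix of the others beats 6×28 = 168.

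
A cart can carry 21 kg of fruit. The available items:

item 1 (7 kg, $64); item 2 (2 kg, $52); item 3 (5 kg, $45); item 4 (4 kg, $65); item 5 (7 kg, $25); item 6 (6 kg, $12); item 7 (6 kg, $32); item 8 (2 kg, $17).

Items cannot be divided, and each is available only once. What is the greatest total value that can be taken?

Check high-value combinations within 21 kg:
- item 1+item 2+item 3+item 4+item 8: weight 7+2+5+4+2=20, value 64+52+45+65+17=243
- item 1+item 2+item 4+item 7+item 8: weight 7+2+4+6+2=21, value 64+52+65+32+17=230
- item 1+item 2+item 3+item 4: weight 7+2+5+4=18, value 64+52+45+65=226
- item 1+item 2+item 4+item 7: weight 7+2+4+6=19, value 64+52+65+32=213
- item 2+item 3+item 4+item 7+item 8: weight 2+5+4+6+2=19, value 52+45+65+32+17=211
Best: $243.

$243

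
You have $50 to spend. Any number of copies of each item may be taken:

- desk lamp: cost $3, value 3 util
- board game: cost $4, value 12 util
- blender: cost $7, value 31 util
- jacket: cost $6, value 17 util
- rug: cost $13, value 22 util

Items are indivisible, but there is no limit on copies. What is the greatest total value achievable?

217 util

Best value-per-unit is blender at 31/7, and filling with it alone uses cost 7×7=49. No mix of the others beats 7×31 = 217.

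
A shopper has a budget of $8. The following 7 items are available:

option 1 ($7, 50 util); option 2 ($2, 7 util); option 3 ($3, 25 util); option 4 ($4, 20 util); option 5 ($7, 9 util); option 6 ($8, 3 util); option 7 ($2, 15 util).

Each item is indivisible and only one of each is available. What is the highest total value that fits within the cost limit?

50 util

Check high-value combinations within $8:
- option 1: cost 7, value 50
- option 2+option 3+option 7: cost 2+3+2=7, value 7+25+15=47
- option 3+option 4: cost 3+4=7, value 25+20=45
Best: 50 util.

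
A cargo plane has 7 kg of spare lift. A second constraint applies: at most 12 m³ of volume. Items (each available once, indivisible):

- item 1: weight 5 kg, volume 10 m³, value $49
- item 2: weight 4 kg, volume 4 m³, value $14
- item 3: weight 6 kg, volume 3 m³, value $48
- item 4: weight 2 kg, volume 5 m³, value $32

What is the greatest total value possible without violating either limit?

Feasible sets respecting both limits:
- item 1: weight 5, volume 10, value 49
- item 3: weight 6, volume 3, value 48
- item 2+item 4: weight 6, volume 9, value 46
- item 4: weight 2, volume 5, value 32
Best: $49.

$49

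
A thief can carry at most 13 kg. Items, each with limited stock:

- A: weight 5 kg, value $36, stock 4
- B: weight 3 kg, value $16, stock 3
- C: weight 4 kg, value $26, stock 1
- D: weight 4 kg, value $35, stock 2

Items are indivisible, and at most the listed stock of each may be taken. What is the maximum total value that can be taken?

$106

Top feasible selections:
- 1×A + 2×D: weight 13, value 106
- 1×A + 1×C + 1×D: weight 13, value 97
Best: $106.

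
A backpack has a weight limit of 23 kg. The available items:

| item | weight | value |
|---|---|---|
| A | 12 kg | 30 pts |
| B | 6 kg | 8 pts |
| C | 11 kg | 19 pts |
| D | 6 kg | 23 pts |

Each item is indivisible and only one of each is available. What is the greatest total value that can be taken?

Check high-value combinations within 23 kg:
- A+D: weight 12+6=18, value 30+23=53
- B+C+D: weight 6+11+6=23, value 8+19+23=50
- A+C: weight 12+11=23, value 30+19=49
Best: 53 pts.

53 pts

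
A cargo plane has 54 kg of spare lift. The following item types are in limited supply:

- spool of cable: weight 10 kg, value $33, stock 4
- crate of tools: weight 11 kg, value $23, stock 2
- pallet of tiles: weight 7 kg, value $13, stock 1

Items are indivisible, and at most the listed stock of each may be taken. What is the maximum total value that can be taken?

Best selections within weight 54 and stock limits:
- 4×spool of cable + 1×crate of tools: weight 51, value 155
- 4×spool of cable + 1×pallet of tiles: weight 47, value 145
Best: $155.

$155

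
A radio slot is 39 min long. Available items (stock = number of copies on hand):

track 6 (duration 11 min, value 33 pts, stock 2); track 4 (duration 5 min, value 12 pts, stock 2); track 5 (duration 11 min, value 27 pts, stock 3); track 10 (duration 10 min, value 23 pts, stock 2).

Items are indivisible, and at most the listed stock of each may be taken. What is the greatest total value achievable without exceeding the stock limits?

Top feasible selections:
- 2×track 6 + 1×track 4 + 1×track 5: duration 38, value 105
- 2×track 6 + 1×track 4 + 1×track 10: duration 37, value 101
- 1×track 6 + 1×track 4 + 2×track 5: duration 38, value 99
- 1×track 6 + 1×track 4 + 1×track 5 + 1×track 10: duration 37, value 95
Best: 105 pts.

105 pts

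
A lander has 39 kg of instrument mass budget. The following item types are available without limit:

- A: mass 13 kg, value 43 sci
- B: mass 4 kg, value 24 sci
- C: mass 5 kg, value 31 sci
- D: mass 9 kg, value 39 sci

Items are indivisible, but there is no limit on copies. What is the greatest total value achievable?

241 sci

Best value-per-unit is C at 31/5; filling with it alone gives 7×31 = 217.
Optimal mix: 1×B + 7×C → mass 39, value 241.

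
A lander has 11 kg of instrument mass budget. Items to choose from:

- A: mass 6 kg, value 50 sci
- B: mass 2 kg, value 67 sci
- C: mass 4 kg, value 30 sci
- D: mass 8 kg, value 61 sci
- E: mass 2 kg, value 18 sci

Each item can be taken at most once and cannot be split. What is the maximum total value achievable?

Check high-value combinations within 11 kg:
- A+B+E: mass 6+2+2=10, value 50+67+18=135
- B+D: mass 2+8=10, value 67+61=128
- A+B: mass 6+2=8, value 50+67=117
- B+C+E: mass 2+4+2=8, value 67+30+18=115
Best: 135 sci.

135 sci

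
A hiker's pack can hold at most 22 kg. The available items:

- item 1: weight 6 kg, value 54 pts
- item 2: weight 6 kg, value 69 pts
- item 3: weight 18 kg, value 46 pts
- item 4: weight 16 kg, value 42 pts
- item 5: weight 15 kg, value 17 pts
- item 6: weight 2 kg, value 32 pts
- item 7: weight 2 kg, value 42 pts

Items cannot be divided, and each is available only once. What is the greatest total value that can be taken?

Check high-value combinations within 22 kg:
- item 1+item 2+item 6+item 7: weight 6+6+2+2=16, value 54+69+32+42=197
- item 1+item 2+item 7: weight 6+6+2=14, value 54+69+42=165
- item 1+item 2+item 6: weight 6+6+2=14, value 54+69+32=155
Best: 197 pts.

197 pts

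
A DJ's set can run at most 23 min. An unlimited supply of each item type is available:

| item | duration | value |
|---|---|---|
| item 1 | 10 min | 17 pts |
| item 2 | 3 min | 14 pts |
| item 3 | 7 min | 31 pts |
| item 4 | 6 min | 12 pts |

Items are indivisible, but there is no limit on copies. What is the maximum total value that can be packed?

Best value-per-unit is item 2 at 14/3; filling with it alone gives 7×14 = 98.
Optimal mix: 3×item 2 + 2×item 3 → duration 23, value 104.

104 pts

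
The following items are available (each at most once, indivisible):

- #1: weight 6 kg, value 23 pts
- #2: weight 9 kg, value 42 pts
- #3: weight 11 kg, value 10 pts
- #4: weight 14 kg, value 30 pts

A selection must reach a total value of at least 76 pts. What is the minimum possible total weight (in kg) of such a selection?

Subsets with value ≥ 76, sorted by total weight:
- #1+#2+#4: weight 29, value 95
- #2+#3+#4: weight 34, value 82
- #1+#2+#3+#4: weight 40, value 105
Minimum weight: 29 kg.

29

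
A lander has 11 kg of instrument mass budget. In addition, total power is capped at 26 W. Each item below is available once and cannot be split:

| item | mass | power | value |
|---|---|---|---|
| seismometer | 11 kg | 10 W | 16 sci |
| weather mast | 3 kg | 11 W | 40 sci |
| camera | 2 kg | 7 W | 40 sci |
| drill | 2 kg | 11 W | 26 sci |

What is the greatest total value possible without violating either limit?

Feasible sets respecting both limits:
- weather mast+camera: mass 5, power 18, value 80
- weather mast+drill: mass 5, power 22, value 66
- camera+drill: mass 4, power 18, value 66
- weather mast: mass 3, power 11, value 40
Best: 80 sci.

80 sci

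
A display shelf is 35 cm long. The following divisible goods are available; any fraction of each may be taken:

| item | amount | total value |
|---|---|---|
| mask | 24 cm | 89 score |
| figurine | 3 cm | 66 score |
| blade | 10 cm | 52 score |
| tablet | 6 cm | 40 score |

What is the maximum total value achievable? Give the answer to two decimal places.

217.33

Take in order of value per unit:
- figurine (66/3 per unit): all 3 → value 66, running total 66.00
- tablet (40/6 per unit): all 6 → value 40, running total 106.00
- blade (52/10 per unit): all 10 → value 52, running total 158.00
- mask (89/24 per unit): 16 of 24 → value 16×89/24 = 59.3333, running total 217.33
Total 217.33.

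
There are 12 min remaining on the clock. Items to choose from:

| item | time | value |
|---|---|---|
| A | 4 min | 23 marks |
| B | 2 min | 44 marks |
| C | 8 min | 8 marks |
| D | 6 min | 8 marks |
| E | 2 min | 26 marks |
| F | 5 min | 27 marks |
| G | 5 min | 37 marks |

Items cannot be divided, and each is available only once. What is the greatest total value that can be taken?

108 marks

Check high-value combinations within 12 min:
- B+F+G: time 2+5+5=12, value 44+27+37=108
- B+E+G: time 2+2+5=9, value 44+26+37=107
- A+B+G: time 4+2+5=11, value 23+44+37=104
- B+E+F: time 2+2+5=9, value 44+26+27=97
Best: 108 marks.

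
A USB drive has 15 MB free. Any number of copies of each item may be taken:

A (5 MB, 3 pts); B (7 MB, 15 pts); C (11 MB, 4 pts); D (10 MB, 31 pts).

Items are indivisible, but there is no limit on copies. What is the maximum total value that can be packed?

Best value-per-unit is D at 31/10; filling with it alone gives 1×31 = 31.
Optimal mix: 1×A + 1×D → size 15, value 34.

34 pts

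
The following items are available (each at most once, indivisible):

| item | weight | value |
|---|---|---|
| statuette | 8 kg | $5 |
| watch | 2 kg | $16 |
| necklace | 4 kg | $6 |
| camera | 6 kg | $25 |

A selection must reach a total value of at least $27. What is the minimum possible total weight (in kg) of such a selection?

Subsets with value ≥ 27, sorted by total weight:
- watch+camera: weight 8, value 41
- necklace+camera: weight 10, value 31
- watch+necklace+camera: weight 12, value 47
Minimum weight: 8 kg.

8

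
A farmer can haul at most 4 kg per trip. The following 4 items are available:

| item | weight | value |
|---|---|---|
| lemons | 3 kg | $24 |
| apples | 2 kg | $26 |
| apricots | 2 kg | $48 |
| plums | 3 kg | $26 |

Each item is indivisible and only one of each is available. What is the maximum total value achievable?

Check high-value combinations within 4 kg:
- apples+apricots: weight 2+2=4, value 26+48=74
- apricots: weight 2, value 48
- apples: weight 2, value 26
- plums: weight 3, value 26
Best: $74.

$74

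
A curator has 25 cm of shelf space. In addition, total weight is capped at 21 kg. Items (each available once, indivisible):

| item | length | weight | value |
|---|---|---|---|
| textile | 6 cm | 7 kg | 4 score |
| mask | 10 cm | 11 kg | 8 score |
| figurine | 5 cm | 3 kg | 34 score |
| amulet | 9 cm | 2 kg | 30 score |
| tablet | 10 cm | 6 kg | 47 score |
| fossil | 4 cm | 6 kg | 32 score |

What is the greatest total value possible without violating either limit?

Feasible sets respecting both limits:
- figurine+tablet+fossil: length 19, weight 15, value 113
- figurine+amulet+tablet: length 24, weight 11, value 111
- amulet+tablet+fossil: length 23, weight 14, value 109
Best: 113 score.

113 score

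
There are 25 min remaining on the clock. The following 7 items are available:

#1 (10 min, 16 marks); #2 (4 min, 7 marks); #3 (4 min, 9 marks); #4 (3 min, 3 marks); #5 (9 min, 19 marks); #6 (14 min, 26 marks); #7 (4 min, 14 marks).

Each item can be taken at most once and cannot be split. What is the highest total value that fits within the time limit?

This is a 0/1 knapsack; check combinations near the capacity.
- #2+#3+#4+#5+#7: time 4+4+3+9+4=24, value 7+9+3+19+14=52
- #3+#4+#6+#7: time 4+3+14+4=25, value 9+3+26+14=52
- #2+#4+#6+#7: time 4+3+14+4=25, value 7+3+26+14=50
- #2+#3+#5+#7: time 4+4+9+4=21, value 7+9+19+14=49
Best: 52 marks.

52 marks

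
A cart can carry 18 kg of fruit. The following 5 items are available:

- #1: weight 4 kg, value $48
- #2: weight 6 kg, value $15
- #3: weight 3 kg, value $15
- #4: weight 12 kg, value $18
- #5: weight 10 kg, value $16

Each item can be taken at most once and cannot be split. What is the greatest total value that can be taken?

Check high-value combinations within 18 kg:
- #1+#3+#5: weight 4+3+10=17, value 48+15+16=79
- #1+#2+#3: weight 4+6+3=13, value 48+15+15=78
- #1+#4: weight 4+12=16, value 48+18=66
- #1+#5: weight 4+10=14, value 48+16=64
Best: $79.

$79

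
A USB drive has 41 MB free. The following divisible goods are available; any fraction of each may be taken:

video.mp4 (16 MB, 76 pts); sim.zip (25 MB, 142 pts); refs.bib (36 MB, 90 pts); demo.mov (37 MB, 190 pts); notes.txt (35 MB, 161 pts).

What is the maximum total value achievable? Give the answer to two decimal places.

Take in order of value per unit:
- sim.zip (142/25 per unit): all 25 → value 142, running total 142.00
- demo.mov (190/37 per unit): 16 of 37 → value 16×190/37 = 82.1622, running total 224.16
Total 224.16.

224.16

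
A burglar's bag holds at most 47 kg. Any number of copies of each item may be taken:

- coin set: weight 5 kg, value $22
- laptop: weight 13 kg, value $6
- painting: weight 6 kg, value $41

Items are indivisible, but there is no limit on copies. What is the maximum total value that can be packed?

Best value-per-unit is painting at 41/6; filling with it alone gives 7×41 = 287.
Optimal mix: 1×coin set + 7×painting → weight 47, value 309.

$309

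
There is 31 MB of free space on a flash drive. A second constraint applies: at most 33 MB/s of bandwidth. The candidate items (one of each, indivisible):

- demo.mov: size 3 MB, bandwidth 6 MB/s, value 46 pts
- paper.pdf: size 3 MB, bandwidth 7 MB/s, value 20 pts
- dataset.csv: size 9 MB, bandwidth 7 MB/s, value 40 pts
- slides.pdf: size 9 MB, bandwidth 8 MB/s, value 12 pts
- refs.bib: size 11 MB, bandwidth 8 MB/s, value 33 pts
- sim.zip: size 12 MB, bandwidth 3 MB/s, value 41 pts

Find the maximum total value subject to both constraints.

147 pts

Feasible sets respecting both limits:
- demo.mov+paper.pdf+dataset.csv+sim.zip: size 27, bandwidth 23, value 147
- demo.mov+paper.pdf+refs.bib+sim.zip: size 29, bandwidth 24, value 140
- demo.mov+paper.pdf+dataset.csv+refs.bib: size 26, bandwidth 28, value 139
Best: 147 pts.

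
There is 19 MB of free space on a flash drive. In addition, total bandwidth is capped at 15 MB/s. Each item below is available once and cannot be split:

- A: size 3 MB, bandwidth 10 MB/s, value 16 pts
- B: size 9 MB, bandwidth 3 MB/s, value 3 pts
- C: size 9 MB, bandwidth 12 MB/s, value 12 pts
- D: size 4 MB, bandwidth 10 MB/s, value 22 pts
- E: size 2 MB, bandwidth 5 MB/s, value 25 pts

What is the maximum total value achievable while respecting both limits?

Feasible sets respecting both limits:
- D+E: size 6, bandwidth 15, value 47
- A+E: size 5, bandwidth 15, value 41
- B+E: size 11, bandwidth 8, value 28
Best: 47 pts.

47 pts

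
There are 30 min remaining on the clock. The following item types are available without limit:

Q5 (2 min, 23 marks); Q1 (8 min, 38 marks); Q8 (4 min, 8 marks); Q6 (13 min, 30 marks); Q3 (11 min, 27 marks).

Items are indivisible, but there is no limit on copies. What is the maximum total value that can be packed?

Best value-per-unit is Q5 at 23/2, and filling with it alone uses time 15×2=30. No mix of the others beats 15×23 = 345.

345 marks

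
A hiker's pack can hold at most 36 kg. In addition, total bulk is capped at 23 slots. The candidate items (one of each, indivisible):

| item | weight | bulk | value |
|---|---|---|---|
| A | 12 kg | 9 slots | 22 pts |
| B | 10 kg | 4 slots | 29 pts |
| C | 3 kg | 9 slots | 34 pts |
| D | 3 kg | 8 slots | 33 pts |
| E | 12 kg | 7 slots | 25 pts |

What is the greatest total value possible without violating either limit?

96 pts

Feasible sets respecting both limits:
- B+C+D: weight 16, bulk 21, value 96
- B+C+E: weight 25, bulk 20, value 88
- B+D+E: weight 25, bulk 19, value 87
Best: 96 pts.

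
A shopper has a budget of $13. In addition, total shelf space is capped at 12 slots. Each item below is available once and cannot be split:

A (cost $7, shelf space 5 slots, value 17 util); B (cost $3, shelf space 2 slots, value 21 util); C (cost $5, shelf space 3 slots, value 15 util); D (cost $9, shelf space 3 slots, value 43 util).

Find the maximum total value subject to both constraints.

Feasible sets respecting both limits:
- B+D: cost 12, shelf space 5, value 64
- D: cost 9, shelf space 3, value 43
- A+B: cost 10, shelf space 7, value 38
Best: 64 util.

64 util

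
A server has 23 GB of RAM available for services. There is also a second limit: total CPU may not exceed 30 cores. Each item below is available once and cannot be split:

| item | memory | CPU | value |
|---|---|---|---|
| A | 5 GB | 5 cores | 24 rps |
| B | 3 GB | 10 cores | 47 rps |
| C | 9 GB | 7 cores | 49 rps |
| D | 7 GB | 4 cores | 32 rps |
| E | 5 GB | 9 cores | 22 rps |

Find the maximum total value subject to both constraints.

Feasible sets respecting both limits:
- B+C+D: memory 19, CPU 21, value 128
- A+B+D+E: memory 20, CPU 28, value 125
- A+B+C: memory 17, CPU 22, value 120
Best: 128 rps.

128 rps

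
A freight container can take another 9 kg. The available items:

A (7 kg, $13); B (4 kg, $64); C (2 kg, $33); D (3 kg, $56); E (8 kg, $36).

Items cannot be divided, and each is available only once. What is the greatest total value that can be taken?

$153

Check high-value combinations within 9 kg:
- B+C+D: weight 4+2+3=9, value 64+33+56=153
- B+D: weight 4+3=7, value 64+56=120
- B+C: weight 4+2=6, value 64+33=97
Best: $153.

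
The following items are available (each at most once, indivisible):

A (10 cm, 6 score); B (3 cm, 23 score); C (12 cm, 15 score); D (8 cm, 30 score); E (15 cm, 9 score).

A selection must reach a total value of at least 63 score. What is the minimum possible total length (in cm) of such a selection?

23

Subsets with value ≥ 63, sorted by total length:
- B+C+D: length 23, value 68
- A+B+C+D: length 33, value 74
- A+B+D+E: length 36, value 68
- B+C+D+E: length 38, value 77
Minimum length: 23 cm.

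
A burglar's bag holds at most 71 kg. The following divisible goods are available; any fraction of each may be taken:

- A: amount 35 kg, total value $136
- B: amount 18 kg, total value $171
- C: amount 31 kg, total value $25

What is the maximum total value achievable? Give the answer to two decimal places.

Take in order of value per unit:
- B (171/18 per unit): all 18 → value 171, running total 171.00
- A (136/35 per unit): all 35 → value 136, running total 307.00
- C (25/31 per unit): 18 of 31 → value 18×25/31 = 14.5161, running total 321.52
Total 321.52.

321.52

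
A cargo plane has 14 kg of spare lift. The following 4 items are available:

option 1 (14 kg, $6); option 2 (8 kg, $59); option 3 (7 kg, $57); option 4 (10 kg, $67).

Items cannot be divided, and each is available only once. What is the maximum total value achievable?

Check high-value combinations within 14 kg:
- option 4: weight 10, value 67
- option 2: weight 8, value 59
- option 3: weight 7, value 57
- option 1: weight 14, value 6
Best: $67.

$67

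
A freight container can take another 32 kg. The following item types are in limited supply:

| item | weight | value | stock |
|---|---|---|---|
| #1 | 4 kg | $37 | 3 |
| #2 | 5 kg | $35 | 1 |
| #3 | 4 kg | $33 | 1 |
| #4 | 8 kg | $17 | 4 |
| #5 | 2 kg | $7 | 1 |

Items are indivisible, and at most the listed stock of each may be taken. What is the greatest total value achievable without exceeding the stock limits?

$203

Top feasible selections:
- 3×#1 + 1×#2 + 1×#3 + 1×#4 + 1×#5: weight 31, value 203
- 3×#1 + 1×#2 + 1×#3 + 1×#4: weight 29, value 196
Best: $203.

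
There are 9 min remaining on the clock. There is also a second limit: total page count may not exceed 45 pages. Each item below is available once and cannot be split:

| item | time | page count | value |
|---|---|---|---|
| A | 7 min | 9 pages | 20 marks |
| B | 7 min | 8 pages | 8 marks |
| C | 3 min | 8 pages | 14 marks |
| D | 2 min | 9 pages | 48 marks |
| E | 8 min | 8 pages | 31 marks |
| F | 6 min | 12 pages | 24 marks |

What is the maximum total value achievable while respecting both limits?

72 marks

Feasible sets respecting both limits:
- D+F: time 8, page count 21, value 72
- A+D: time 9, page count 18, value 68
- C+D: time 5, page count 17, value 62
Best: 72 marks.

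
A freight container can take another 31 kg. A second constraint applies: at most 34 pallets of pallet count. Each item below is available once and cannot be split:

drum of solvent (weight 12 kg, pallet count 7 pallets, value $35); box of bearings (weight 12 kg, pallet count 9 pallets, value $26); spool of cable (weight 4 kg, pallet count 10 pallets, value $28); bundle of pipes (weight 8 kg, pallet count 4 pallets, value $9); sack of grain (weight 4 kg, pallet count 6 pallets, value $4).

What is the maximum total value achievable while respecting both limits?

Feasible sets respecting both limits:
- drum of solvent+box of bearings+spool of cable: weight 28, pallet count 26, value 89
- drum of solvent+spool of cable+bundle of pipes+sack of grain: weight 28, pallet count 27, value 76
- drum of solvent+spool of cable+bundle of pipes: weight 24, pallet count 21, value 72
- drum of solvent+spool of cable+sack of grain: weight 20, pallet count 23, value 67
Best: $89.

$89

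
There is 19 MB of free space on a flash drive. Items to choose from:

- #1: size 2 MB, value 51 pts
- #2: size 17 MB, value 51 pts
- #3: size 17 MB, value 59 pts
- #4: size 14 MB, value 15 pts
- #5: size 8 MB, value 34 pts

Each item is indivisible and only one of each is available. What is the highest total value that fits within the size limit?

This is a 0/1 knapsack; check combinations near the capacity.
- #1+#3: size 2+17=19, value 51+59=110
- #1+#2: size 2+17=19, value 51+51=102
- #1+#5: size 2+8=10, value 51+34=85
- #1+#4: size 2+14=16, value 51+15=66
Best: 110 pts.

110 pts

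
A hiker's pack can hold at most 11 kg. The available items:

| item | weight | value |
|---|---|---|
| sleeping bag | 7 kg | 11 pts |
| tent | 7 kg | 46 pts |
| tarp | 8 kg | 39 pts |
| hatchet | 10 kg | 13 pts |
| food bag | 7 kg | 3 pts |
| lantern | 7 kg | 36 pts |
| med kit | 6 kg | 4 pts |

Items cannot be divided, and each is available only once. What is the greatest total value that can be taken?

46 pts

Check high-value combinations within 11 kg:
- tent: weight 7, value 46
- tarp: weight 8, value 39
- lantern: weight 7, value 36
- hatchet: weight 10, value 13
Best: 46 pts.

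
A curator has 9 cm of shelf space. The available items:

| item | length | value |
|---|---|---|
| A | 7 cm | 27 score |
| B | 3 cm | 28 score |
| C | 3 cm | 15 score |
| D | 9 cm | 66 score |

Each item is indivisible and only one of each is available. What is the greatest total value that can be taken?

This is a 0/1 knapsack; check combinations near the capacity.
- D: length 9, value 66
- B+C: length 3+3=6, value 28+15=43
- B: length 3, value 28
Best: 66 score.

66 score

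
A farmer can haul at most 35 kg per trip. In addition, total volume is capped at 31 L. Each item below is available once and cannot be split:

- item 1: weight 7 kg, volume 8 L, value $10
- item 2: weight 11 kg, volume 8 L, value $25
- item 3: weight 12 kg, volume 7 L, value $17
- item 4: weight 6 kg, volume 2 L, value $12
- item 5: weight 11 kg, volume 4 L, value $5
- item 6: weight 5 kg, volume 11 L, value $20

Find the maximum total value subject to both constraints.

$74

Feasible sets respecting both limits:
- item 2+item 3+item 4+item 6: weight 34, volume 28, value 74
- item 1+item 2+item 4+item 6: weight 29, volume 29, value 67
- item 2+item 3+item 6: weight 28, volume 26, value 62
Best: $74.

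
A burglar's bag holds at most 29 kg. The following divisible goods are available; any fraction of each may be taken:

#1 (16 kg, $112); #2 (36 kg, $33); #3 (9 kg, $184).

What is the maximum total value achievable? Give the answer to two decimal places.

299.67

Take in order of value per unit:
- #3 (184/9 per unit): all 9 → value 184, running total 184.00
- #1 (112/16 per unit): all 16 → value 112, running total 296.00
- #2 (33/36 per unit): 4 of 36 → value 4×33/36 = 3.6667, running total 299.67
Total 299.67.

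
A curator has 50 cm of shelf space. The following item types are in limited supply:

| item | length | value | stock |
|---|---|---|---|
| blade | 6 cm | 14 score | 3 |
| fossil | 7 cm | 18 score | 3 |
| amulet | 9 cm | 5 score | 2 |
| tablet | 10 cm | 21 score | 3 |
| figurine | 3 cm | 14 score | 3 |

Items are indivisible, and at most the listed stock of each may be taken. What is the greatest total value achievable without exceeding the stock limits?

Top feasible selections:
- 3×blade + 3×fossil + 3×figurine: length 48, value 138
- 3×fossil + 2×tablet + 3×figurine: length 50, value 138
- 1×blade + 2×fossil + 2×tablet + 3×figurine: length 49, value 134
- 1×blade + 3×fossil + 1×tablet + 3×figurine: length 46, value 131
Best: 138 score.

138 score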